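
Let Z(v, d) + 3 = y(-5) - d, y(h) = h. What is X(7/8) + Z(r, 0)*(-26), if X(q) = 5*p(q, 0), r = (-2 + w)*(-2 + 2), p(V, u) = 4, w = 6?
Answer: 228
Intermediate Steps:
r = 0 (r = (-2 + 6)*(-2 + 2) = 4*0 = 0)
Z(v, d) = -8 - d (Z(v, d) = -3 + (-5 - d) = -8 - d)
X(q) = 20 (X(q) = 5*4 = 20)
X(7/8) + Z(r, 0)*(-26) = 20 + (-8 - 1*0)*(-26) = 20 + (-8 + 0)*(-26) = 20 - 8*(-26) = 20 + 208 = 228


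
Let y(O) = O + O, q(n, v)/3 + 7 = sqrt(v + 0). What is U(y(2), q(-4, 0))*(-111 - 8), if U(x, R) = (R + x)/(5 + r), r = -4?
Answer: 2023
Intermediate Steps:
q(n, v) = -21 + 3*sqrt(v) (q(n, v) = -21 + 3*sqrt(v + 0) = -21 + 3*sqrt(v))
y(O) = 2*O
U(x, R) = R + x (U(x, R) = (R + x)/(5 - 4) = (R + x)/1 = (R + x)*1 = R + x)
U(y(2), q(-4, 0))*(-111 - 8) = ((-21 + 3*sqrt(0)) + 2*2)*(-111 - 8) = ((-21 + 3*0) + 4)*(-119) = ((-21 + 0) + 4)*(-119) = (-21 + 4)*(-119) = -17*(-119) = 2023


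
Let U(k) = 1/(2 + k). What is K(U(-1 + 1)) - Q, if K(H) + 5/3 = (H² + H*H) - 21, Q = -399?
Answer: 2261/6 ≈ 376.83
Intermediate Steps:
K(H) = -68/3 + 2*H² (K(H) = -5/3 + ((H² + H*H) - 21) = -5/3 + ((H² + H²) - 21) = -5/3 + (2*H² - 21) = -5/3 + (-21 + 2*H²) = -68/3 + 2*H²)
K(U(-1 + 1)) - Q = (-68/3 + 2*(1/(2 + (-1 + 1)))²) - 1*(-399) = (-68/3 + 2*(1/(2 + 0))²) + 399 = (-68/3 + 2*(1/2)²) + 399 = (-68/3 + 2*(½)²) + 399 = (-68/3 + 2*(¼)) + 399 = (-68/3 + ½) + 399 = -133/6 + 399 = 2261/6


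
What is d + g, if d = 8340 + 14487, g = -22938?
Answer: -111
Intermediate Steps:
d = 22827
d + g = 22827 - 22938 = -111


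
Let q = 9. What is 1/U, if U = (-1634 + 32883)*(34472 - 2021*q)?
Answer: 1/508827467 ≈ 1.9653e-9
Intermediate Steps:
U = 508827467 (U = (-1634 + 32883)*(34472 - 2021*9) = 31249*(34472 - 18189) = 31249*16283 = 508827467)
1/U = 1/508827467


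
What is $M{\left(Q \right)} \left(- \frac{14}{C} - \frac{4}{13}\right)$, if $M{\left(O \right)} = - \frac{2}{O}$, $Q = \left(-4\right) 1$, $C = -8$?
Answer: $\frac{75}{104} \approx 0.72115$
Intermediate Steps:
$Q = -4$
$M{\left(Q \right)} \left(- \frac{14}{C} - \frac{4}{13}\right) = - \frac{2}{-4} \left(- \frac{14}{-8} - \frac{4}{13}\right) = \left(-2\right) \left(- \frac{1}{4}\right) \left(\left(-14\right) \left(- \frac{1}{8}\right) - \frac{4}{13}\right) = \frac{\frac{7}{4} - \frac{4}{13}}{2} = \frac{1}{2} \cdot \frac{75}{52} = \frac{75}{104}$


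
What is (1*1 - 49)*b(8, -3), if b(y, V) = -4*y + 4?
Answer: 1344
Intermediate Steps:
b(y, V) = 4 - 4*y
(1*1 - 49)*b(8, -3) = (1*1 - 49)*(4 - 4*8) = (1 - 49)*(4 - 32) = -48*(-28) = 1344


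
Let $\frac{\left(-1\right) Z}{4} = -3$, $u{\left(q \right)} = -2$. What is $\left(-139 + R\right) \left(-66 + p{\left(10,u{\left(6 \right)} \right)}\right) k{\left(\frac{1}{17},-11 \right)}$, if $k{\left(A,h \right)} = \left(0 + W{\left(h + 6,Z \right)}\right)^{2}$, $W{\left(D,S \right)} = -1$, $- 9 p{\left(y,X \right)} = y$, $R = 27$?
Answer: $\frac{67648}{9} \approx 7516.4$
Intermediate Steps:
$Z = 12$ ($Z = \left(-4\right) \left(-3\right) = 12$)
$p{\left(y,X \right)} = - \frac{y}{9}$
$k{\left(A,h \right)} = 1$ ($k{\left(A,h \right)} = \left(0 - 1\right)^{2} = \left(-1\right)^{2} = 1$)
$\left(-139 + R\right) \left(-66 + p{\left(10,u{\left(6 \right)} \right)}\right) k{\left(\frac{1}{17},-11 \right)} = \left(-139 + 27\right) \left(-66 - \frac{10}{9}\right) 1 = - 112 \left(-66 - \frac{10}{9}\right) 1 = \left(-112\right) \left(- \frac{604}{9}\right) 1 = \frac{67648}{9} \cdot 1 = \frac{67648}{9}$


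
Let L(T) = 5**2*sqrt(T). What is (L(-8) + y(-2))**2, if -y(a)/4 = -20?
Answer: 1400 + 8000*I*sqrt(2) ≈ 1400.0 + 11314.0*I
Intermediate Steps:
y(a) = 80 (y(a) = -4*(-20) = 80)
L(T) = 25*sqrt(T)
(L(-8) + y(-2))**2 = (25*sqrt(-8) + 80)**2 = (25*(2*I*sqrt(2)) + 80)**2 = (50*I*sqrt(2) + 80)**2 = (80 + 50*I*sqrt(2))**2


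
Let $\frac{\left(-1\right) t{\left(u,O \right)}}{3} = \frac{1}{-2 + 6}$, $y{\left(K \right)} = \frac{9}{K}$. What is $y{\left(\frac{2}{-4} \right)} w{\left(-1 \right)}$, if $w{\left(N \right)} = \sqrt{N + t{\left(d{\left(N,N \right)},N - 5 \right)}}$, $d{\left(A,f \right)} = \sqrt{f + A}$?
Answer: $- 9 i \sqrt{7} \approx - 23.812 i$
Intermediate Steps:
$d{\left(A,f \right)} = \sqrt{A + f}$
$t{\left(u,O \right)} = - \frac{3}{4}$ ($t{\left(u,O \right)} = - \frac{3}{-2 + 6} = - \frac{3}{4}$)
$w{\left(N \right)} = \sqrt{- \frac{3}{4} + N}$ ($w{\left(N \right)} = \sqrt{N - \frac{3}{4}} = \sqrt{- \frac{3}{4} + N}$)
$y{\left(\frac{2}{-4} \right)} w{\left(-1 \right)} = \frac{9}{2 \frac{1}{-4}} \frac{\sqrt{-3 + 4 \left(-1\right)}}{2} = \frac{9}{2 \left(- \frac{1}{4}\right)} \frac{\sqrt{-3 - 4}}{2} = \frac{9}{- \frac{1}{2}} \frac{\sqrt{-7}}{2} = 9 \left(-2\right) \frac{i \sqrt{7}}{2} = - 18 \frac{i \sqrt{7}}{2} = - 9 i \sqrt{7}$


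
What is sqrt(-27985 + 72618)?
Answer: sqrt(44633) ≈ 211.27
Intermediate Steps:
sqrt(-27985 + 72618) = sqrt(44633)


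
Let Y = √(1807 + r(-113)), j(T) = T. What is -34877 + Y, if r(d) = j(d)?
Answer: -34877 + 11*√14 ≈ -34836.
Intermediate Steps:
r(d) = d
Y = 11*√14 (Y = √(1807 - 113) = √1694 = 11*√14 ≈ 41.158)
-34877 + Y = -34877 + 11*√14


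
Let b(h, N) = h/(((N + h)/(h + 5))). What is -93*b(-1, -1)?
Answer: -186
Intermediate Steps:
b(h, N) = h*(5 + h)/(N + h) (b(h, N) = h/(((N + h)/(5 + h))) = h*((5 + h)/(N + h)) = h*(5 + h)/(N + h))
-93*b(-1, -1) = -(-93)*(5 - 1)/(-1 - 1) = -(-93)*4/(-2) = -(-93)*(-1)*4/2 = -93*2 = -186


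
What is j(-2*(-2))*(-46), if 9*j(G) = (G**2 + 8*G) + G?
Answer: -2392/9 ≈ -265.78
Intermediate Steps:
j(G) = G + G**2/9 (j(G) = ((G**2 + 8*G) + G)/9 = (G**2 + 9*G)/9 = G + G**2/9)
j(-2*(-2))*(-46) = ((-2*(-2))*(9 - 2*(-2))/9)*(-46) = ((1/9)*4*(9 + 4))*(-46) = ((1/9)*4*13)*(-46) = (52/9)*(-46) = -2392/9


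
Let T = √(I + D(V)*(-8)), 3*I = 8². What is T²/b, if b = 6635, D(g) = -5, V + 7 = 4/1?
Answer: 184/19905 ≈ 0.0092439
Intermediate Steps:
V = -3 (V = -7 + 4/1 = -7 + 4*1 = -7 + 4 = -3)
I = 64/3 (I = (⅓)*8² = (⅓)*64 = 64/3 ≈ 21.333)
T = 2*√138/3 (T = √(64/3 - 5*(-8)) = √(64/3 + 40) = √(184/3) = 2*√138/3 ≈ 7.8316)
T²/b = (2*√138/3)²/6635 = (184/3)*(1/6635) = 184/19905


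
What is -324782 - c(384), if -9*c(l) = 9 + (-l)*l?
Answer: -341165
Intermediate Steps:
c(l) = -1 + l²/9 (c(l) = -(9 + (-l)*l)/9 = -(9 - l²)/9 = -1 + l²/9)
-324782 - c(384) = -324782 - (-1 + (⅑)*384²) = -324782 - (-1 + (⅑)*147456) = -324782 - (-1 + 16384) = -324782 - 1*16383 = -324782 - 16383 = -341165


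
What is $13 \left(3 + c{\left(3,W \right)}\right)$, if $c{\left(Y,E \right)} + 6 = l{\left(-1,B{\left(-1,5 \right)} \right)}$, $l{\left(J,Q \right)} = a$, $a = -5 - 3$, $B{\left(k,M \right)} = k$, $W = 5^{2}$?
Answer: $-143$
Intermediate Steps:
$W = 25$
$a = -8$ ($a = -5 - 3 = -8$)
$l{\left(J,Q \right)} = -8$
$c{\left(Y,E \right)} = -14$ ($c{\left(Y,E \right)} = -6 - 8 = -14$)
$13 \left(3 + c{\left(3,W \right)}\right) = 13 \left(3 - 14\right) = 13 \left(-11\right) = -143$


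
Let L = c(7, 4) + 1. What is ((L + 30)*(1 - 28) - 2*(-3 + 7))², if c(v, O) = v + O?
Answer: 1304164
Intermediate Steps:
c(v, O) = O + v
L = 12 (L = (4 + 7) + 1 = 11 + 1 = 12)
((L + 30)*(1 - 28) - 2*(-3 + 7))² = ((12 + 30)*(1 - 28) - 2*(-3 + 7))² = (42*(-27) - 2*4)² = (-1134 - 8)² = (-1142)² = 1304164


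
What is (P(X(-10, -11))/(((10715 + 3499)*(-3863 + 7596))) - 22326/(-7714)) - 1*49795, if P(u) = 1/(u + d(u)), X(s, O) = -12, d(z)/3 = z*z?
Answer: -611414429437620889/12279344684040 ≈ -49792.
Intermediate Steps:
d(z) = 3*z² (d(z) = 3*(z*z) = 3*z²)
P(u) = 1/(u + 3*u²)
(P(X(-10, -11))/(((10715 + 3499)*(-3863 + 7596))) - 22326/(-7714)) - 1*49795 = ((1/((-12)*(1 + 3*(-12))))/(((10715 + 3499)*(-3863 + 7596))) - 22326/(-7714)) - 1*49795 = ((-1/(12*(1 - 36)))/((14214*3733)) - 22326*(-1/7714)) - 49795 = (-1/12/(-35)/53060862 + 11163/3857) - 49795 = (-1/12*(-1/35)*(1/53060862) + 11163/3857) - 49795 = ((1/420)*(1/53060862) + 11163/3857) - 49795 = (1/22285562040 + 11163/3857) - 49795 = 35539104150911/12279344684040 - 49795 = -611414429437620889/12279344684040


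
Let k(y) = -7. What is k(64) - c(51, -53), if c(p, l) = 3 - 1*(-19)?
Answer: -29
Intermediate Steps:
c(p, l) = 22 (c(p, l) = 3 + 19 = 22)
k(64) - c(51, -53) = -7 - 1*22 = -7 - 22 = -29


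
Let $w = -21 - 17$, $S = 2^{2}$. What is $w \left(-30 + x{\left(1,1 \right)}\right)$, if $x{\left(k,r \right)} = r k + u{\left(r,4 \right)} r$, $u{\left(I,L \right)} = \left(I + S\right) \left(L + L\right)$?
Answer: $-418$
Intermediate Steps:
$S = 4$
$u{\left(I,L \right)} = 2 L \left(4 + I\right)$ ($u{\left(I,L \right)} = \left(I + 4\right) \left(L + L\right) = \left(4 + I\right) 2 L = 2 L \left(4 + I\right)$)
$w = -38$ ($w = -21 - 17 = -38$)
$x{\left(k,r \right)} = k r + r \left(32 + 8 r\right)$ ($x{\left(k,r \right)} = r k + 2 \cdot 4 \left(4 + r\right) r = k r + \left(32 + 8 r\right) r = k r + r \left(32 + 8 r\right)$)
$w \left(-30 + x{\left(1,1 \right)}\right) = - 38 \left(-30 + 1 \left(32 + 1 + 8 \cdot 1\right)\right) = - 38 \left(-30 + 1 \left(32 + 1 + 8\right)\right) = - 38 \left(-30 + 1 \cdot 41\right) = - 38 \left(-30 + 41\right) = \left(-38\right) 11 = -418$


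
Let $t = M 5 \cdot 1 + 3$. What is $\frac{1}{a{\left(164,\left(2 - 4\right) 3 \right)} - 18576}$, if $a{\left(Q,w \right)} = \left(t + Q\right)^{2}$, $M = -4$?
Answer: $\frac{1}{3033} \approx 0.00032971$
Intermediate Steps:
$t = -17$ ($t = \left(-4\right) 5 \cdot 1 + 3 = \left(-20\right) 1 + 3 = -20 + 3 = -17$)
$a{\left(Q,w \right)} = \left(-17 + Q\right)^{2}$
$\frac{1}{a{\left(164,\left(2 - 4\right) 3 \right)} - 18576} = \frac{1}{\left(-17 + 164\right)^{2} - 18576} = \frac{1}{147^{2} - 18576} = \frac{1}{21609 - 18576} = \frac{1}{3033}$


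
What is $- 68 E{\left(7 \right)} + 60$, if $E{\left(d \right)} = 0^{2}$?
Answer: $60$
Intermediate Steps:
$E{\left(d \right)} = 0$
$- 68 E{\left(7 \right)} + 60 = \left(-68\right) 0 + 60 = 0 + 60 = 60$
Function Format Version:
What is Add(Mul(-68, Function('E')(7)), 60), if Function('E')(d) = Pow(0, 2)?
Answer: 60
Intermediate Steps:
Function('E')(d) = 0
Add(Mul(-68, Function('E')(7)), 60) = Add(Mul(-68, 0), 60) = Add(0, 60) = 60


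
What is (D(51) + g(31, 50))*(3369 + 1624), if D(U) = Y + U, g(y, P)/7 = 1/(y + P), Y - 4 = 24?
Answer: 31985158/81 ≈ 3.9488e+5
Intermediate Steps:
Y = 28 (Y = 4 + 24 = 28)
g(y, P) = 7/(P + y) (g(y, P) = 7/(y + P) = 7/(P + y))
D(U) = 28 + U
(D(51) + g(31, 50))*(3369 + 1624) = ((28 + 51) + 7/(50 + 31))*(3369 + 1624) = (79 + 7/81)*4993 = (6406/81)*4993 = 31985158/81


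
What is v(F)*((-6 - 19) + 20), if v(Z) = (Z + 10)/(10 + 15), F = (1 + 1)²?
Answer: -14/5 ≈ -2.8000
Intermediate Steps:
F = 4 (F = 2² = 4)
v(Z) = ⅖ + Z/25 (v(Z) = (10 + Z)/25 = (10 + Z)*(1/25) = ⅖ + Z/25)
v(F)*((-6 - 19) + 20) = (⅖ + (1/25)*4)*((-6 - 19) + 20) = (⅖ + 4/25)*(-25 + 20) = (14/25)*(-5) = -14/5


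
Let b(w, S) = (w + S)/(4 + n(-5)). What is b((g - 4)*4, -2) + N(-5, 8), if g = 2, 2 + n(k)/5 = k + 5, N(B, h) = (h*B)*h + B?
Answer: -970/3 ≈ -323.33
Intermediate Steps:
N(B, h) = B + B*h² (N(B, h) = (B*h)*h + B = B*h² + B = B + B*h²)
n(k) = 15 + 5*k (n(k) = -10 + 5*(k + 5) = -10 + 5*(5 + k) = -10 + (25 + 5*k) = 15 + 5*k)
b(w, S) = -S/6 - w/6 (b(w, S) = (w + S)/(4 + (15 + 5*(-5))) = (S + w)/(4 + (15 - 25)) = (S + w)/(4 - 10) = (S + w)/(-6) = (S + w)*(-⅙) = -S/6 - w/6)
b((g - 4)*4, -2) + N(-5, 8) = (-⅙*(-2) - (2 - 4)*4/6) - 5*(1 + 8²) = (⅓ - (-1)*4/3) - 5*(1 + 64) = (⅓ - ⅙*(-8)) - 5*65 = (⅓ + 4/3) - 325 = 5/3 - 325 = -970/3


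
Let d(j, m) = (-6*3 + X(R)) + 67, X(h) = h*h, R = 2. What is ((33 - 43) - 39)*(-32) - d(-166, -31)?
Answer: 1515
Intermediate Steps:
X(h) = h²
d(j, m) = 53 (d(j, m) = (-6*3 + 2²) + 67 = (-18 + 4) + 67 = -14 + 67 = 53)
((33 - 43) - 39)*(-32) - d(-166, -31) = ((33 - 43) - 39)*(-32) - 1*53 = (-10 - 39)*(-32) - 53 = -49*(-32) - 53 = 1568 - 53 = 1515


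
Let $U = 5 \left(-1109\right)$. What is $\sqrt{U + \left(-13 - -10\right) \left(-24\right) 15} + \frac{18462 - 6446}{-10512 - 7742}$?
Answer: $- \frac{6008}{9127} + i \sqrt{4465} \approx -0.65827 + 66.821 i$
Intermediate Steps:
$U = -5545$
$\sqrt{U + \left(-13 - -10\right) \left(-24\right) 15} + \frac{18462 - 6446}{-10512 - 7742} = \sqrt{-5545 + \left(-13 - -10\right) \left(-24\right) 15} + \frac{18462 - 6446}{-10512 - 7742} = \sqrt{-5545 + \left(-13 + 10\right) \left(-24\right) 15} + \frac{12016}{-18254} = \sqrt{-5545 + \left(-3\right) \left(-24\right) 15} + 12016 \left(- \frac{1}{18254}\right) = \sqrt{-5545 + 72 \cdot 15} - \frac{6008}{9127} = \sqrt{-5545 + 1080} - \frac{6008}{9127} = \sqrt{-4465} - \frac{6008}{9127} = i \sqrt{4465} - \frac{6008}{9127} = - \frac{6008}{9127} + i \sqrt{4465}$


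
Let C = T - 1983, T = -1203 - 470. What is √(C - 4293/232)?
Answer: I*√49444130/116 ≈ 60.618*I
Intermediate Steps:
T = -1673
C = -3656 (C = -1673 - 1983 = -3656)
√(C - 4293/232) = √(-3656 - 4293/232) = √(-852485/232) = I*√49444130/116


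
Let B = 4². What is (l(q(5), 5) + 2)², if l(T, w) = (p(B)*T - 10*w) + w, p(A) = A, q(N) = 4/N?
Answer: 22801/25 ≈ 912.04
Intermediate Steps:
B = 16
l(T, w) = -9*w + 16*T (l(T, w) = (16*T - 10*w) + w = (-10*w + 16*T) + w = -9*w + 16*T)
(l(q(5), 5) + 2)² = ((-9*5 + 16*(4/5)) + 2)² = ((-45 + 16*(4*(⅕))) + 2)² = ((-45 + 16*(⅘)) + 2)² = ((-45 + 64/5) + 2)² = (-161/5 + 2)² = (-151/5)² = 22801/25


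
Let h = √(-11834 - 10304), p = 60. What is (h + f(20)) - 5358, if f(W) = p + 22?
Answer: -5276 + I*√22138 ≈ -5276.0 + 148.79*I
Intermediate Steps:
h = I*√22138 (h = √(-22138) = I*√22138 ≈ 148.79*I)
f(W) = 82 (f(W) = 60 + 22 = 82)
(h + f(20)) - 5358 = (I*√22138 + 82) - 5358 = (82 + I*√22138) - 5358 = -5276 + I*√22138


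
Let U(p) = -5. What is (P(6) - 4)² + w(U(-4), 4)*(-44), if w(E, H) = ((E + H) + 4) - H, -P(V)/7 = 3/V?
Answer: 401/4 ≈ 100.25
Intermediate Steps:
P(V) = -21/V
w(E, H) = 4 + E (w(E, H) = (4 + E + H) - H = 4 + E)
(P(6) - 4)² + w(U(-4), 4)*(-44) = (-21/6 - 4)² + (4 - 5)*(-44) = (-21*⅙ - 4)² - 1*(-44) = (-7/2 - 4)² + 44 = (-15/2)² + 44 = 225/4 + 44 = 401/4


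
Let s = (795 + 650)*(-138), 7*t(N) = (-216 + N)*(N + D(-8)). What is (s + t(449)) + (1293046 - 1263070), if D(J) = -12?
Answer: -1084217/7 ≈ -1.5489e+5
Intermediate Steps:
t(N) = (-216 + N)*(-12 + N)/7 (t(N) = ((-216 + N)*(N - 12))/7 = ((-216 + N)*(-12 + N))/7 = (-216 + N)*(-12 + N)/7)
s = -199410 (s = 1445*(-138) = -199410)
(s + t(449)) + (1293046 - 1263070) = (-199410 + (2592/7 - 228/7*449 + (1/7)*449**2)) + (1293046 - 1263070) = (-199410 + (2592/7 - 102372/7 + (1/7)*201601)) + 29976 = (-199410 + (2592/7 - 102372/7 + 201601/7)) + 29976 = (-199410 + 101821/7) + 29976 = -1294049/7 + 29976 = -1084217/7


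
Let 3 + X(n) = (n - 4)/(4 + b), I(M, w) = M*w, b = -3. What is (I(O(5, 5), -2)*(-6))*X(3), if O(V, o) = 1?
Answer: -48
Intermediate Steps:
X(n) = -7 + n (X(n) = -3 + (n - 4)/(4 - 3) = -3 + (-4 + n)/1 = -3 + (-4 + n)*1 = -3 + (-4 + n) = -7 + n)
(I(O(5, 5), -2)*(-6))*X(3) = ((1*(-2))*(-6))*(-7 + 3) = -2*(-6)*(-4) = 12*(-4) = -48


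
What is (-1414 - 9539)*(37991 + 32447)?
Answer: -771507414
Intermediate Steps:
(-1414 - 9539)*(37991 + 32447) = -10953*70438 = -771507414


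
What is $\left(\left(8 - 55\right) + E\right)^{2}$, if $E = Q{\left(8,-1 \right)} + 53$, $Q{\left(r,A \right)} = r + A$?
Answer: $169$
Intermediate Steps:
$Q{\left(r,A \right)} = A + r$
$E = 60$ ($E = \left(-1 + 8\right) + 53 = 7 + 53 = 60$)
$\left(\left(8 - 55\right) + E\right)^{2} = \left(\left(8 - 55\right) + 60\right)^{2} = \left(-47 + 60\right)^{2} = 13^{2} = 169$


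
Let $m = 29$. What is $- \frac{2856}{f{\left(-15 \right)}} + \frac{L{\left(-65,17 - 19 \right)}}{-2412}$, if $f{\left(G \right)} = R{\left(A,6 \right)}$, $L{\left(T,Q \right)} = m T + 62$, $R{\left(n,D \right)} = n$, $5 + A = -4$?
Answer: $\frac{767231}{2412} \approx 318.09$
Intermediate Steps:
$A = -9$ ($A = -5 - 4 = -9$)
$L{\left(T,Q \right)} = 62 + 29 T$ ($L{\left(T,Q \right)} = 29 T + 62 = 62 + 29 T$)
$f{\left(G \right)} = -9$
$- \frac{2856}{f{\left(-15 \right)}} + \frac{L{\left(-65,17 - 19 \right)}}{-2412} = - \frac{2856}{-9} + \frac{62 + 29 \left(-65\right)}{-2412} = \left(-2856\right) \left(- \frac{1}{9}\right) + \left(62 - 1885\right) \left(- \frac{1}{2412}\right) = \frac{952}{3} - - \frac{1823}{2412} = \frac{952}{3} + \frac{1823}{2412} = \frac{767231}{2412}$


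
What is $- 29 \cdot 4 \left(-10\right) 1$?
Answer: $1160$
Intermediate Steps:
$- 29 \cdot 4 \left(-10\right) 1 = \left(-29\right) \left(-40\right) 1 = 1160 \cdot 1 = 1160$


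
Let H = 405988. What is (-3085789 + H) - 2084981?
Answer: -4764782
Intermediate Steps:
(-3085789 + H) - 2084981 = (-3085789 + 405988) - 2084981 = -2679801 - 2084981 = -4764782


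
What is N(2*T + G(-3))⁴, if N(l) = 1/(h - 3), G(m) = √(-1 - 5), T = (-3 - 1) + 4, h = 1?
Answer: 1/16 ≈ 0.062500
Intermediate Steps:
T = 0 (T = -4 + 4 = 0)
G(m) = I*√6 (G(m) = √(-6) = I*√6)
N(l) = -½ (N(l) = 1/(1 - 3) = 1/(-2) = -½)
N(2*T + G(-3))⁴ = (-½)⁴ = 1/16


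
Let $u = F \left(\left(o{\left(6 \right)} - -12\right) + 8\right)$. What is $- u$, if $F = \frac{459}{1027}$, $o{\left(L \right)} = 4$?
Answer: $- \frac{11016}{1027} \approx -10.726$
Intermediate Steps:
$F = \frac{459}{1027}$ ($F = 459 \cdot \frac{1}{1027} = \frac{459}{1027} \approx 0.44693$)
$u = \frac{11016}{1027}$ ($u = \frac{459 \left(\left(4 - -12\right) + 8\right)}{1027} = \frac{459 \left(\left(4 + 12\right) + 8\right)}{1027} = \frac{459 \left(16 + 8\right)}{1027} = \frac{459}{1027} \cdot 24 = \frac{11016}{1027} \approx 10.726$)
$- u = \left(-1\right) \frac{11016}{1027} = - \frac{11016}{1027}$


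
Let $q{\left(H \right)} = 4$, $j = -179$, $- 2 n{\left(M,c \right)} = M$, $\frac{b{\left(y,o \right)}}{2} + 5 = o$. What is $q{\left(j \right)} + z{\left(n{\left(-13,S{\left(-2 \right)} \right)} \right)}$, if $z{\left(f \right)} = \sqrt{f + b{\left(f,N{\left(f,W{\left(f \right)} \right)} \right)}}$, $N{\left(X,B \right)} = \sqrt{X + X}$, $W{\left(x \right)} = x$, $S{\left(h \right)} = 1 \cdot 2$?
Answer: $4 + \frac{\sqrt{-14 + 8 \sqrt{13}}}{2} \approx 5.9264$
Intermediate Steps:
$S{\left(h \right)} = 2$
$N{\left(X,B \right)} = \sqrt{2} \sqrt{X}$ ($N{\left(X,B \right)} = \sqrt{2 X} = \sqrt{2} \sqrt{X}$)
$b{\left(y,o \right)} = -10 + 2 o$
$n{\left(M,c \right)} = - \frac{M}{2}$
$z{\left(f \right)} = \sqrt{-10 + f + 2 \sqrt{2} \sqrt{f}}$ ($z{\left(f \right)} = \sqrt{f + \left(-10 + 2 \sqrt{2} \sqrt{f}\right)} = \sqrt{-10 + f + 2 \sqrt{2} \sqrt{f}}$)
$q{\left(j \right)} + z{\left(n{\left(-13,S{\left(-2 \right)} \right)} \right)} = 4 + \sqrt{-10 - - \frac{13}{2} + 2 \sqrt{2} \sqrt{\left(- \frac{1}{2}\right) \left(-13\right)}} = 4 + \sqrt{-10 + \frac{13}{2} + 2 \sqrt{2} \sqrt{\frac{13}{2}}} = 4 + \sqrt{-10 + \frac{13}{2} + 2 \sqrt{2} \frac{\sqrt{26}}{2}} = 4 + \sqrt{-10 + \frac{13}{2} + 2 \sqrt{13}} = 4 + \sqrt{- \frac{7}{2} + 2 \sqrt{13}}$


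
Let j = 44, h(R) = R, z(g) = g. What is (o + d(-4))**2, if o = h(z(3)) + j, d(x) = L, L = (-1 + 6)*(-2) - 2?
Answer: 1225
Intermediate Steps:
L = -12 (L = 5*(-2) - 2 = -10 - 2 = -12)
d(x) = -12
o = 47 (o = 3 + 44 = 47)
(o + d(-4))**2 = (47 - 12)**2 = 35**2 = 1225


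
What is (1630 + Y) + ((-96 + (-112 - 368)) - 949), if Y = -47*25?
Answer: -1070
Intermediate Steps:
Y = -1175 (Y = -1*1175 = -1175)
(1630 + Y) + ((-96 + (-112 - 368)) - 949) = (1630 - 1175) + ((-96 + (-112 - 368)) - 949) = 455 + ((-96 - 480) - 949) = 455 + (-576 - 949) = 455 - 1525 = -1070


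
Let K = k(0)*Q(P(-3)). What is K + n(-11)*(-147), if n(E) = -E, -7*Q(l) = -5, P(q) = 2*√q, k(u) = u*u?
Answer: -1617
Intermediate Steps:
k(u) = u²
Q(l) = 5/7 (Q(l) = -⅐*(-5) = 5/7)
K = 0 (K = 0²*(5/7) = 0*(5/7) = 0)
K + n(-11)*(-147) = 0 - 1*(-11)*(-147) = 0 + 11*(-147) = 0 - 1617 = -1617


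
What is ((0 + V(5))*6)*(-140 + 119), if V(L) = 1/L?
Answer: -126/5 ≈ -25.200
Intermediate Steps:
((0 + V(5))*6)*(-140 + 119) = ((0 + 1/5)*6)*(-140 + 119) = ((0 + ⅕)*6)*(-21) = ((⅕)*6)*(-21) = (6/5)*(-21) = -126/5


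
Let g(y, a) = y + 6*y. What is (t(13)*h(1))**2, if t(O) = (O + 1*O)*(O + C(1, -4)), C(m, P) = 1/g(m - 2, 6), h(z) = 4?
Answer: 87609600/49 ≈ 1.7880e+6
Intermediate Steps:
g(y, a) = 7*y
C(m, P) = 1/(-14 + 7*m) (C(m, P) = 1/(7*(m - 2)) = 1/(7*(-2 + m)) = 1/(-14 + 7*m))
t(O) = 2*O*(-1/7 + O) (t(O) = (O + 1*O)*(O + 1/(7*(-2 + 1))) = (O + O)*(O + (1/7)/(-1)) = (2*O)*(O + (1/7)*(-1)) = (2*O)*(O - 1/7) = (2*O)*(-1/7 + O) = 2*O*(-1/7 + O))
(t(13)*h(1))**2 = (((2/7)*13*(-1 + 7*13))*4)**2 = (((2/7)*13*(-1 + 91))*4)**2 = (((2/7)*13*90)*4)**2 = ((2340/7)*4)**2 = (9360/7)**2 = 87609600/49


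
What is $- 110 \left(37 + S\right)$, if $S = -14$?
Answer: $-2530$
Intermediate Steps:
$- 110 \left(37 + S\right) = - 110 \left(37 - 14\right) = \left(-110\right) 23 = -2530$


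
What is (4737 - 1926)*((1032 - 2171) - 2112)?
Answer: -9138561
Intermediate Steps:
(4737 - 1926)*((1032 - 2171) - 2112) = 2811*(-1139 - 2112) = 2811*(-3251) = -9138561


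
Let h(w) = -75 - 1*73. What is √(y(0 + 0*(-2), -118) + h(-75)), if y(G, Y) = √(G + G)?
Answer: 2*I*√37 ≈ 12.166*I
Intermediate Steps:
h(w) = -148 (h(w) = -75 - 73 = -148)
y(G, Y) = √2*√G (y(G, Y) = √(2*G) = √2*√G)
√(y(0 + 0*(-2), -118) + h(-75)) = √(√2*√(0 + 0*(-2)) - 148) = √(√2*√(0 + 0) - 148) = √(√2*√0 - 148) = √(√2*0 - 148) = √(0 - 148) = √(-148) = 2*I*√37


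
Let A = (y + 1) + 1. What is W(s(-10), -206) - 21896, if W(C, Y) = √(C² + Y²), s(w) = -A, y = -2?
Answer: -21690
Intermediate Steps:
A = 0 (A = (-2 + 1) + 1 = -1 + 1 = 0)
s(w) = 0 (s(w) = -1*0 = 0)
W(s(-10), -206) - 21896 = √(0² + (-206)²) - 21896 = √(0 + 42436) - 21896 = √42436 - 21896 = 206 - 21896 = -21690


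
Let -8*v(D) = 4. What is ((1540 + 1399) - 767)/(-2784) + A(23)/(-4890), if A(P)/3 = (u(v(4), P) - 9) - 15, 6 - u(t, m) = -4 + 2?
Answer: -145659/189080 ≈ -0.77036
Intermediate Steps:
v(D) = -1/2 (v(D) = -1/8*4 = -1/2)
u(t, m) = 8 (u(t, m) = 6 - (-4 + 2) = 6 - 1*(-2) = 6 + 2 = 8)
A(P) = -48 (A(P) = 3*((8 - 9) - 15) = 3*(-1 - 15) = 3*(-16) = -48)
((1540 + 1399) - 767)/(-2784) + A(23)/(-4890) = ((1540 + 1399) - 767)/(-2784) - 48/(-4890) = (2939 - 767)*(-1/2784) - 48*(-1/4890) = 2172*(-1/2784) + 8/815 = -181/232 + 8/815 = -145659/189080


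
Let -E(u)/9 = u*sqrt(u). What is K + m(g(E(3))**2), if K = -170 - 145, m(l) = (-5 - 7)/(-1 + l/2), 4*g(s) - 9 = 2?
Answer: -28419/89 ≈ -319.31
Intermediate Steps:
E(u) = -9*u**(3/2) (E(u) = -9*u*sqrt(u) = -9*u**(3/2))
g(s) = 11/4 (g(s) = 9/4 + (1/4)*2 = 9/4 + 1/2 = 11/4)
m(l) = -12/(-1 + l/2) (m(l) = -12/(-1 + l*(1/2)) = -12/(-1 + l/2))
K = -315
K + m(g(E(3))**2) = -315 - 24/(-2 + (11/4)**2) = -315 - 24/(-2 + 121/16) = -315 - 24/89/16 = -315 - 24*16/89 = -315 - 384/89 = -28419/89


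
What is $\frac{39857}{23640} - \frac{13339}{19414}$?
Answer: $\frac{229224919}{229473480} \approx 0.99892$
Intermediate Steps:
$\frac{39857}{23640} - \frac{13339}{19414} = \frac{229224919}{229473480}$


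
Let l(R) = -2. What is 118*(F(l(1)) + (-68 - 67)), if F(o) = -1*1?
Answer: -16048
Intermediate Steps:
F(o) = -1
118*(F(l(1)) + (-68 - 67)) = 118*(-1 + (-68 - 67)) = 118*(-1 - 135) = 118*(-136) = -16048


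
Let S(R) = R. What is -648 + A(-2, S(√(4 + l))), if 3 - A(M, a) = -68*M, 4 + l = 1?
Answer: -781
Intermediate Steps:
l = -3 (l = -4 + 1 = -3)
A(M, a) = 3 + 68*M (A(M, a) = 3 - (-68)*M = 3 + 68*M)
-648 + A(-2, S(√(4 + l))) = -648 + (3 + 68*(-2)) = -648 + (3 - 136) = -648 - 133 = -781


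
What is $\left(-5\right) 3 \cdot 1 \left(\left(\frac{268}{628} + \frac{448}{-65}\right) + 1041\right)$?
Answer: $- \frac{31672272}{2041} \approx -15518.0$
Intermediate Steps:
$\left(-5\right) 3 \cdot 1 \left(\left(\frac{268}{628} + \frac{448}{-65}\right) + 1041\right) = \left(-15\right) 1 \left(\left(268 \cdot \frac{1}{628} + 448 \left(- \frac{1}{65}\right)\right) + 1041\right) = - 15 \left(\left(\frac{67}{157} - \frac{448}{65}\right) + 1041\right) = - 15 \left(- \frac{65981}{10205} + 1041\right) = \left(-15\right) \frac{10557424}{10205} = - \frac{31672272}{2041}$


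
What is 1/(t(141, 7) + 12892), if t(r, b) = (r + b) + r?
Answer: 1/13181 ≈ 7.5867e-5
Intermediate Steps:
t(r, b) = b + 2*r (t(r, b) = (b + r) + r = b + 2*r)
1/(t(141, 7) + 12892) = 1/((7 + 2*141) + 12892) = 1/((7 + 282) + 12892) = 1/(289 + 12892) = 1/13181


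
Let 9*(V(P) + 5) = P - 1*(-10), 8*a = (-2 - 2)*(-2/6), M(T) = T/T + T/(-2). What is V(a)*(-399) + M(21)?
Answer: 13813/9 ≈ 1534.8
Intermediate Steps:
M(T) = 1 - T/2 (M(T) = 1 + T*(-½) = 1 - T/2)
a = ⅙ (a = ((-2 - 2)*(-2/6))/8 = (-(-8)/6)/8 = (-4*(-⅓))/8 = (⅛)*(4/3) = ⅙ ≈ 0.16667)
V(P) = -35/9 + P/9 (V(P) = -5 + (P - 1*(-10))/9 = -5 + (P + 10)/9 = -5 + (10 + P)/9 = -5 + (10/9 + P/9) = -35/9 + P/9)
V(a)*(-399) + M(21) = (-35/9 + (⅑)*(⅙))*(-399) + (1 - ½*21) = (-35/9 + 1/54)*(-399) + (1 - 21/2) = -209/54*(-399) - 19/2 = 27797/18 - 19/2 = 13813/9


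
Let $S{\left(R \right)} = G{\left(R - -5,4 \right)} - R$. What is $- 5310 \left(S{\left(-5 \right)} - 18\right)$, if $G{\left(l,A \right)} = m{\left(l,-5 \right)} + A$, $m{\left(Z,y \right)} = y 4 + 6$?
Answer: $122130$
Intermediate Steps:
$m{\left(Z,y \right)} = 6 + 4 y$ ($m{\left(Z,y \right)} = 4 y + 6 = 6 + 4 y$)
$G{\left(l,A \right)} = -14 + A$ ($G{\left(l,A \right)} = \left(6 + 4 \left(-5\right)\right) + A = \left(6 - 20\right) + A = -14 + A$)
$S{\left(R \right)} = -10 - R$ ($S{\left(R \right)} = \left(-14 + 4\right) - R = -10 - R$)
$- 5310 \left(S{\left(-5 \right)} - 18\right) = - 5310 \left(\left(-10 - -5\right) - 18\right) = - 5310 \left(\left(-10 + 5\right) - 18\right) = - 5310 \left(-5 - 18\right) = \left(-5310\right) \left(-23\right) = 122130$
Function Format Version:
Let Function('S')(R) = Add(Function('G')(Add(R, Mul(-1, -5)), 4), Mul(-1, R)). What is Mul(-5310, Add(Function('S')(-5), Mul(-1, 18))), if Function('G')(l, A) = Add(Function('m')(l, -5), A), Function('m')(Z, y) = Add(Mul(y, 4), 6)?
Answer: 122130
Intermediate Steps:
Function('m')(Z, y) = Add(6, Mul(4, y)) (Function('m')(Z, y) = Add(Mul(4, y), 6) = Add(6, Mul(4, y)))
Function('G')(l, A) = Add(-14, A) (Function('G')(l, A) = Add(Add(6, Mul(4, -5)), A) = Add(Add(6, -20), A) = Add(-14, A))
Function('S')(R) = Add(-10, Mul(-1, R)) (Function('S')(R) = Add(Add(-14, 4), Mul(-1, R)) = Add(-10, Mul(-1, R)))
Mul(-5310, Add(Function('S')(-5), Mul(-1, 18))) = Mul(-5310, Add(Add(-10, Mul(-1, -5)), Mul(-1, 18))) = Mul(-5310, Add(Add(-10, 5), -18)) = Mul(-5310, Add(-5, -18)) = Mul(-5310, -23) = 122130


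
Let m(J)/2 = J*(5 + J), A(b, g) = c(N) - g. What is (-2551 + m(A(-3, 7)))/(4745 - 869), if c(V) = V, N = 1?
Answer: -2539/3876 ≈ -0.65506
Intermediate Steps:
A(b, g) = 1 - g
m(J) = 2*J*(5 + J) (m(J) = 2*(J*(5 + J)) = 2*J*(5 + J))
(-2551 + m(A(-3, 7)))/(4745 - 869) = (-2551 + 2*(1 - 1*7)*(5 + (1 - 1*7)))/(4745 - 869) = (-2551 + 2*(1 - 7)*(5 + (1 - 7)))/3876 = (-2551 + 2*(-6)*(5 - 6))*(1/3876) = (-2551 + 2*(-6)*(-1))*(1/3876) = (-2551 + 12)*(1/3876) = -2539*1/3876 = -2539/3876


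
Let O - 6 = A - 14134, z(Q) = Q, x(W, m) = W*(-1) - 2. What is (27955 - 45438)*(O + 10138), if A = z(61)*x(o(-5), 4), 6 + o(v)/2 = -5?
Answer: 48427910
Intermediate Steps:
o(v) = -22 (o(v) = -12 + 2*(-5) = -12 - 10 = -22)
x(W, m) = -2 - W (x(W, m) = -W - 2 = -2 - W)
A = 1220 (A = 61*(-2 - 1*(-22)) = 61*(-2 + 22) = 61*20 = 1220)
O = -12908 (O = 6 + (1220 - 14134) = 6 - 12914 = -12908)
(27955 - 45438)*(O + 10138) = (27955 - 45438)*(-12908 + 10138) = -17483*(-2770) = 48427910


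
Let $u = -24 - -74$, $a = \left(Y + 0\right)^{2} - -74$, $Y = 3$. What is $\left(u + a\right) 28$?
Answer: $3724$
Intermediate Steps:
$a = 83$ ($a = \left(3 + 0\right)^{2} - -74 = 3^{2} + 74 = 9 + 74 = 83$)
$u = 50$ ($u = -24 + 74 = 50$)
$\left(u + a\right) 28 = \left(50 + 83\right) 28 = 133 \cdot 28 = 3724$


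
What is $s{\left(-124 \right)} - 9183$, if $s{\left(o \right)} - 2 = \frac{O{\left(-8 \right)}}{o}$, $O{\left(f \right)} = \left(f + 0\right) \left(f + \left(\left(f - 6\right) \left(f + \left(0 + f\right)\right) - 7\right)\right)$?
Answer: $- \frac{284193}{31} \approx -9167.5$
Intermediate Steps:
$O{\left(f \right)} = f \left(-7 + f + 2 f \left(-6 + f\right)\right)$ ($O{\left(f \right)} = f \left(f + \left(\left(-6 + f\right) \left(f + f\right) - 7\right)\right) = f \left(f + \left(\left(-6 + f\right) 2 f - 7\right)\right) = f \left(f + \left(2 f \left(-6 + f\right) - 7\right)\right) = f \left(f + \left(-7 + 2 f \left(-6 + f\right)\right)\right) = f \left(-7 + f + 2 f \left(-6 + f\right)\right)$)
$s{\left(o \right)} = 2 - \frac{1672}{o}$ ($s{\left(o \right)} = 2 + \frac{\left(-8\right) \left(-7 - -88 + 2 \left(-8\right)^{2}\right)}{o} = 2 + \frac{\left(-8\right) \left(-7 + 88 + 2 \cdot 64\right)}{o} = 2 + \frac{\left(-8\right) \left(-7 + 88 + 128\right)}{o} = 2 + \frac{\left(-8\right) 209}{o} = 2 - \frac{1672}{o}$)
$s{\left(-124 \right)} - 9183 = \left(2 - \frac{1672}{-124}\right) - 9183 = \left(2 - - \frac{418}{31}\right) - 9183 = \left(2 + \frac{418}{31}\right) - 9183 = \frac{480}{31} - 9183 = - \frac{284193}{31}$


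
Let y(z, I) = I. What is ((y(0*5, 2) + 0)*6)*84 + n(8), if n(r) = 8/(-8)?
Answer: 1007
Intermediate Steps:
n(r) = -1 (n(r) = 8*(-⅛) = -1)
((y(0*5, 2) + 0)*6)*84 + n(8) = ((2 + 0)*6)*84 - 1 = (2*6)*84 - 1 = 12*84 - 1 = 1008 - 1 = 1007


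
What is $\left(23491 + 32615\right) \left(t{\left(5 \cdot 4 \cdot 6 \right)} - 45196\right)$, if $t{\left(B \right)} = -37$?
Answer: $-2537842698$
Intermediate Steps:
$\left(23491 + 32615\right) \left(t{\left(5 \cdot 4 \cdot 6 \right)} - 45196\right) = \left(23491 + 32615\right) \left(-37 - 45196\right) = 56106 \left(-45233\right) = -2537842698$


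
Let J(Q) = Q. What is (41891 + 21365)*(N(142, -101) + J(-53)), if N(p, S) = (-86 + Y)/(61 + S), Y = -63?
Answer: -15584697/5 ≈ -3.1169e+6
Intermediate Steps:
N(p, S) = -149/(61 + S) (N(p, S) = (-86 - 63)/(61 + S) = -149/(61 + S))
(41891 + 21365)*(N(142, -101) + J(-53)) = (41891 + 21365)*(-149/(61 - 101) - 53) = 63256*(-149/(-40) - 53) = 63256*(-149*(-1/40) - 53) = 63256*(149/40 - 53) = 63256*(-1971/40) = -15584697/5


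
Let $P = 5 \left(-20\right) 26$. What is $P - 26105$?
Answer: $-28705$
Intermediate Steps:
$P = -2600$ ($P = \left(-100\right) 26 = -2600$)
$P - 26105 = -2600 - 26105 = -28705$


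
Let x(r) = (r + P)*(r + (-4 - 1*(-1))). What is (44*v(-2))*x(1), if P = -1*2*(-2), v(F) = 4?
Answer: -1760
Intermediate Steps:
P = 4 (P = -2*(-2) = 4)
x(r) = (-3 + r)*(4 + r) (x(r) = (r + 4)*(r + (-4 - 1*(-1))) = (4 + r)*(r + (-4 + 1)) = (4 + r)*(r - 3) = (4 + r)*(-3 + r) = (-3 + r)*(4 + r))
(44*v(-2))*x(1) = (44*4)*(-12 + 1 + 1²) = 176*(-12 + 1 + 1) = 176*(-10) = -1760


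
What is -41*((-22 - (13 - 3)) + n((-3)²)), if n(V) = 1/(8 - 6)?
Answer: 2583/2 ≈ 1291.5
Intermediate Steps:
n(V) = ½ (n(V) = 1/2 = ½)
-41*((-22 - (13 - 3)) + n((-3)²)) = -41*((-22 - (13 - 3)) + ½) = -41*((-22 - 1*10) + ½) = -41*((-22 - 10) + ½) = -41*(-32 + ½) = -41*(-63/2) = 2583/2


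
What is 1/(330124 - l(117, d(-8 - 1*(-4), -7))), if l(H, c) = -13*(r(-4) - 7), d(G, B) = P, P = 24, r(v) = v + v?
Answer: 1/329929 ≈ 3.0310e-6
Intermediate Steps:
r(v) = 2*v
d(G, B) = 24
l(H, c) = 195 (l(H, c) = -13*(2*(-4) - 7) = -13*(-8 - 7) = -13*(-15) = 195)
1/(330124 - l(117, d(-8 - 1*(-4), -7))) = 1/(330124 - 1*195) = 1/(330124 - 195) = 1/329929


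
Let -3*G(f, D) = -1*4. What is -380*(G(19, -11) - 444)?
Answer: 504640/3 ≈ 1.6821e+5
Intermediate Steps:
G(f, D) = 4/3 (G(f, D) = -(-1)*4/3 = -⅓*(-4) = 4/3)
-380*(G(19, -11) - 444) = -380*(4/3 - 444) = -380*(-1328/3) = 504640/3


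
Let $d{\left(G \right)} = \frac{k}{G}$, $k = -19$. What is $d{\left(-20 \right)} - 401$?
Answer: $- \frac{8001}{20} \approx -400.05$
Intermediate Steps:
$d{\left(G \right)} = - \frac{19}{G}$
$d{\left(-20 \right)} - 401 = - \frac{19}{-20} - 401 = \left(-19\right) \left(- \frac{1}{20}\right) - 401 = \frac{19}{20} - 401 = - \frac{8001}{20}$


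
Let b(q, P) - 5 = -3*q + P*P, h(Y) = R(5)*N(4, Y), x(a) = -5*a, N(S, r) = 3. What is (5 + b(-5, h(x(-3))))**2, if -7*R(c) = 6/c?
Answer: 957840601/1500625 ≈ 638.29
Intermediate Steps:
R(c) = -6/(7*c)
h(Y) = -18/35 (h(Y) = -6/7/5*3 = -6/7*1/5*3 = -6/35*3 = -18/35)
b(q, P) = 5 + P**2 - 3*q (b(q, P) = 5 + (-3*q + P*P) = 5 + (-3*q + P**2) = 5 + (P**2 - 3*q) = 5 + P**2 - 3*q)
(5 + b(-5, h(x(-3))))**2 = (5 + (5 + (-18/35)**2 - 3*(-5)))**2 = (5 + (5 + 324/1225 + 15))**2 = (5 + 24824/1225)**2 = (30949/1225)**2 = 957840601/1500625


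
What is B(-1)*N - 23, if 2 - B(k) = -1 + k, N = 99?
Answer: 373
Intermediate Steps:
B(k) = 3 - k (B(k) = 2 - (-1 + k) = 2 + (1 - k) = 3 - k)
B(-1)*N - 23 = (3 - 1*(-1))*99 - 23 = (3 + 1)*99 - 23 = 4*99 - 23 = 396 - 23 = 373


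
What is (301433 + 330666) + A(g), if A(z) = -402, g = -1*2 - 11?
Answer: 631697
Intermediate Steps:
g = -13 (g = -2 - 11 = -13)
(301433 + 330666) + A(g) = (301433 + 330666) - 402 = 632099 - 402 = 631697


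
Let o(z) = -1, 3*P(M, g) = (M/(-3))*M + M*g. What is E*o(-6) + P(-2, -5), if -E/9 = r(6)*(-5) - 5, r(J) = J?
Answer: -2809/9 ≈ -312.11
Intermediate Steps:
P(M, g) = -M²/9 + M*g/3 (P(M, g) = ((M/(-3))*M + M*g)/3 = ((M*(-⅓))*M + M*g)/3 = ((-M/3)*M + M*g)/3 = (-M²/3 + M*g)/3 = -M²/9 + M*g/3)
E = 315 (E = -9*(6*(-5) - 5) = -9*(-30 - 5) = -9*(-35) = 315)
E*o(-6) + P(-2, -5) = 315*(-1) + (⅑)*(-2)*(-1*(-2) + 3*(-5)) = -315 + (⅑)*(-2)*(2 - 15) = -315 + (⅑)*(-2)*(-13) = -315 + 26/9 = -2809/9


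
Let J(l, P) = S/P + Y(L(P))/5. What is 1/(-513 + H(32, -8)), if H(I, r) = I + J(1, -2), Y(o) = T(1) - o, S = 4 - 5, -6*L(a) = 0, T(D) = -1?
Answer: -10/4807 ≈ -0.0020803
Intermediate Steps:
L(a) = 0 (L(a) = -⅙*0 = 0)
S = -1
Y(o) = -1 - o
J(l, P) = -⅕ - 1/P (J(l, P) = -1/P + (-1 - 1*0)/5 = -1/P + (-1 + 0)*(⅕) = -1/P - 1*⅕ = -1/P - ⅕ = -⅕ - 1/P)
H(I, r) = 3/10 + I (H(I, r) = I + (⅕)*(-5 - 1*(-2))/(-2) = I + (⅕)*(-½)*(-5 + 2) = I + (⅕)*(-½)*(-3) = I + 3/10 = 3/10 + I)
1/(-513 + H(32, -8)) = 1/(-513 + (3/10 + 32)) = 1/(-513 + 323/10) = 1/(-4807/10) = -10/4807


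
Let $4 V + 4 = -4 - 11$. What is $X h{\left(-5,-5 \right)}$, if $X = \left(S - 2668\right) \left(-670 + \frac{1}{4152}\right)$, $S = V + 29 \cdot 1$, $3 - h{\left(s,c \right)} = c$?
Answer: $\frac{9805982475}{692} \approx 1.417 \cdot 10^{7}$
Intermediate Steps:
$V = - \frac{19}{4}$ ($V = -1 + \frac{-4 - 11}{4} = -1 + \frac{1}{4} \left(-15\right) = -1 - \frac{15}{4} = - \frac{19}{4} \approx -4.75$)
$h{\left(s,c \right)} = 3 - c$
$S = \frac{97}{4}$ ($S = - \frac{19}{4} + 29 \cdot 1 = - \frac{19}{4} + 29 = \frac{97}{4} \approx 24.25$)
$X = \frac{9805982475}{5536}$ ($X = \left(\frac{97}{4} - 2668\right) \left(-670 + \frac{1}{4152}\right) = - \frac{10575 \left(-670 + \frac{1}{4152}\right)}{4} = \left(- \frac{10575}{4}\right) \left(- \frac{2781839}{4152}\right) = \frac{9805982475}{5536} \approx 1.7713 \cdot 10^{6}$)
$X h{\left(-5,-5 \right)} = \frac{9805982475 \left(3 - -5\right)}{5536} = \frac{9805982475 \left(3 + 5\right)}{5536} = \frac{9805982475}{5536} \cdot 8 = \frac{9805982475}{692}$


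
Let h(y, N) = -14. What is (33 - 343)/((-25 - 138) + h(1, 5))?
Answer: 310/177 ≈ 1.7514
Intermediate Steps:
(33 - 343)/((-25 - 138) + h(1, 5)) = (33 - 343)/((-25 - 138) - 14) = -310/(-163 - 14) = -310/(-177) = -310*(-1/177) = 310/177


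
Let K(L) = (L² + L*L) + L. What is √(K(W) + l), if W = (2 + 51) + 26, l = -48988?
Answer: I*√36427 ≈ 190.86*I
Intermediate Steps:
W = 79 (W = 53 + 26 = 79)
K(L) = L + 2*L² (K(L) = (L² + L²) + L = 2*L² + L = L + 2*L²)
√(K(W) + l) = √(79*(1 + 2*79) - 48988) = √(79*(1 + 158) - 48988) = √(79*159 - 48988) = √(12561 - 48988) = √(-36427) = I*√36427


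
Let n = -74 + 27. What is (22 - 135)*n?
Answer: 5311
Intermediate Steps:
n = -47
(22 - 135)*n = (22 - 135)*(-47) = -113*(-47) = 5311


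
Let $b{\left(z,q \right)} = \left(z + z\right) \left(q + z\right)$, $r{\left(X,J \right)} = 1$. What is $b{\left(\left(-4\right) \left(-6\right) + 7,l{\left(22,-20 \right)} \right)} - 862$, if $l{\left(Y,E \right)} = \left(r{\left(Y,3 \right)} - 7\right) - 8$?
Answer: $192$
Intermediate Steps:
$l{\left(Y,E \right)} = -14$ ($l{\left(Y,E \right)} = \left(1 - 7\right) - 8 = -6 - 8 = -14$)
$b{\left(z,q \right)} = 2 z \left(q + z\right)$
$b{\left(\left(-4\right) \left(-6\right) + 7,l{\left(22,-20 \right)} \right)} - 862 = 2 \left(\left(-4\right) \left(-6\right) + 7\right) \left(-14 + \left(\left(-4\right) \left(-6\right) + 7\right)\right) - 862 = 2 \left(24 + 7\right) \left(-14 + \left(24 + 7\right)\right) - 862 = 2 \cdot 31 \left(-14 + 31\right) - 862 = 2 \cdot 31 \cdot 17 - 862 = 1054 - 862 = 192$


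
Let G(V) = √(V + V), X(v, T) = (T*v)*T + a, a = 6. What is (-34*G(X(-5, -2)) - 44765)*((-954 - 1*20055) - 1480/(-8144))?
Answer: 957388025405/1018 + 727157218*I*√7/509 ≈ 9.4046e+8 + 3.7797e+6*I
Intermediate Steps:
X(v, T) = 6 + v*T² (X(v, T) = (T*v)*T + 6 = v*T² + 6 = 6 + v*T²)
G(V) = √2*√V (G(V) = √(2*V) = √2*√V)
(-34*G(X(-5, -2)) - 44765)*((-954 - 1*20055) - 1480/(-8144)) = (-34*√2*√(6 - 5*(-2)²) - 44765)*((-954 - 1*20055) - 1480/(-8144)) = (-34*√2*√(6 - 5*4) - 44765)*((-954 - 20055) - 1480*(-1/8144)) = (-34*√2*√(6 - 20) - 44765)*(-21009 + 185/1018) = (-34*√2*√(-14) - 44765)*(-21386977/1018) = (-34*√2*I*√14 - 44765)*(-21386977/1018) = (-68*I*√7 - 44765)*(-21386977/1018) = (-44765 - 68*I*√7)*(-21386977/1018) = 957388025405/1018 + 727157218*I*√7/509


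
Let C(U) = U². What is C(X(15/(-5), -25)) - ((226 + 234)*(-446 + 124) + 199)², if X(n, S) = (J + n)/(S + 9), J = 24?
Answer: -5601439293255/256 ≈ -2.1881e+10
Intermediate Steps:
X(n, S) = (24 + n)/(9 + S) (X(n, S) = (24 + n)/(S + 9) = (24 + n)/(9 + S))
C(X(15/(-5), -25)) - ((226 + 234)*(-446 + 124) + 199)² = ((24 + 15/(-5))/(9 - 25))² - ((226 + 234)*(-446 + 124) + 199)² = ((24 + 15*(-⅕))/(-16))² - (460*(-322) + 199)² = (-(24 - 3)/16)² - (-148120 + 199)² = (-1/16*21)² - 1*(-147921)² = (-21/16)² - 1*21880622241 = 441/256 - 21880622241 = -5601439293255/256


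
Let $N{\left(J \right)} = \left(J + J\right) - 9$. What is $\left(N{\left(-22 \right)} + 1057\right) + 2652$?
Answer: $3656$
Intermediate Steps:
$N{\left(J \right)} = -9 + 2 J$ ($N{\left(J \right)} = 2 J - 9 = -9 + 2 J$)
$\left(N{\left(-22 \right)} + 1057\right) + 2652 = \left(\left(-9 + 2 \left(-22\right)\right) + 1057\right) + 2652 = \left(\left(-9 - 44\right) + 1057\right) + 2652 = \left(-53 + 1057\right) + 2652 = 1004 + 2652 = 3656$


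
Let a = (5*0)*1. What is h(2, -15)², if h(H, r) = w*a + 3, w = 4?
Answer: 9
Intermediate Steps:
a = 0 (a = 0*1 = 0)
h(H, r) = 3 (h(H, r) = 4*0 + 3 = 0 + 3 = 3)
h(2, -15)² = 3² = 9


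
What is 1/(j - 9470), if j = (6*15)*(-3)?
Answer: -1/9740 ≈ -0.00010267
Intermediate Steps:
j = -270 (j = 90*(-3) = -270)
1/(j - 9470) = 1/(-270 - 9470) = 1/(-9740) = -1/9740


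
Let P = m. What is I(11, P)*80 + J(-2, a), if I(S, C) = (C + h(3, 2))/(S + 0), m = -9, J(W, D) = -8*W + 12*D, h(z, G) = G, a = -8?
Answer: -1440/11 ≈ -130.91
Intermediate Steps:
P = -9
I(S, C) = (2 + C)/S (I(S, C) = (C + 2)/(S + 0) = (2 + C)/S)
I(11, P)*80 + J(-2, a) = ((2 - 9)/11)*80 + (-8*(-2) + 12*(-8)) = ((1/11)*(-7))*80 + (16 - 96) = -7/11*80 - 80 = -560/11 - 80 = -1440/11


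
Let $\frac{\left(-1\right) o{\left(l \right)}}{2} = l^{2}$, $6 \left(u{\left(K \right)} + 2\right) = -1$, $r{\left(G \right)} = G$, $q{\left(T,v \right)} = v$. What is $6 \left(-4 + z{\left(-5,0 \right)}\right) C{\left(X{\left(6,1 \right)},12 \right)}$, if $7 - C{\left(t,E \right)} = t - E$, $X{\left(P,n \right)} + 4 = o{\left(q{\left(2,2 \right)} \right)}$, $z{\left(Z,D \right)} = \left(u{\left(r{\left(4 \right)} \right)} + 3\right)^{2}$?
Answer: $- \frac{3689}{6} \approx -614.83$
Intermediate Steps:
$u{\left(K \right)} = - \frac{13}{6}$ ($u{\left(K \right)} = -2 + \frac{1}{6} \left(-1\right) = -2 - \frac{1}{6} = - \frac{13}{6}$)
$z{\left(Z,D \right)} = \frac{25}{36}$ ($z{\left(Z,D \right)} = \left(- \frac{13}{6} + 3\right)^{2} = \left(\frac{5}{6}\right)^{2} = \frac{25}{36}$)
$o{\left(l \right)} = - 2 l^{2}$
$X{\left(P,n \right)} = -12$ ($X{\left(P,n \right)} = -4 - 2 \cdot 2^{2} = -4 - 8 = -12$)
$C{\left(t,E \right)} = 7 + E - t$ ($C{\left(t,E \right)} = 7 - \left(t - E\right) = 7 + \left(E - t\right) = 7 + E - t$)
$6 \left(-4 + z{\left(-5,0 \right)}\right) C{\left(X{\left(6,1 \right)},12 \right)} = 6 \left(-4 + \frac{25}{36}\right) \left(7 + 12 - -12\right) = 6 \left(- \frac{119}{36}\right) \left(7 + 12 + 12\right) = \left(- \frac{119}{6}\right) 31 = - \frac{3689}{6}$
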